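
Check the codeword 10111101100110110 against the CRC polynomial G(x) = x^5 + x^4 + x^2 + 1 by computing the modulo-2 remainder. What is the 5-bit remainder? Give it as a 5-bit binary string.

Modulo-2 division of 10111101100110110 by 110101:
  pos 0: 101111 XOR 110101 = 011010
  pos 1: 110100 XOR 110101 = 000001
  pos 6: 111001 XOR 110101 = 001100
  pos 8: 110010 XOR 110101 = 000111
  pos 11: 111110 XOR 110101 = 001011
Remainder = 01011 (nonzero — an error is detected).

01011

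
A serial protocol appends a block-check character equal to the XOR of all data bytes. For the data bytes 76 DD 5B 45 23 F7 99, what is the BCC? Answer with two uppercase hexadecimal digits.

F8

XOR the bytes together:
  start with 0x76
  0x76 ⊕ 0xDD = 0xAB
  0xAB ⊕ 0x5B = 0xF0
  0xF0 ⊕ 0x45 = 0xB5
  0xB5 ⊕ 0x23 = 0x96
  0x96 ⊕ 0xF7 = 0x61
  0x61 ⊕ 0x99 = 0xF8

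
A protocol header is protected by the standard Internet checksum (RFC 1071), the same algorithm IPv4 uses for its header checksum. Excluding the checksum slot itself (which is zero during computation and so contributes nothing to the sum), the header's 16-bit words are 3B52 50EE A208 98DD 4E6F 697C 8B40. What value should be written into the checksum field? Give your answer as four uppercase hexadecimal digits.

One's-complement addition (fold any carry out of bit 15 back into bit 0):
  0x3B52 + 0x50EE = 0x08C40
  0x8C40 + 0xA208 = 0x12E48 → wrap carry → 0x2E49
  0x2E49 + 0x98DD = 0x0C726
  0xC726 + 0x4E6F = 0x11595 → wrap carry → 0x1596
  0x1596 + 0x697C = 0x07F12
  0x7F12 + 0x8B40 = 0x10A52 → wrap carry → 0x0A53
One's-complement sum = 0x0A53.
Checksum = ~0x0A53 & 0xFFFF = 0xF5AC.

F5AC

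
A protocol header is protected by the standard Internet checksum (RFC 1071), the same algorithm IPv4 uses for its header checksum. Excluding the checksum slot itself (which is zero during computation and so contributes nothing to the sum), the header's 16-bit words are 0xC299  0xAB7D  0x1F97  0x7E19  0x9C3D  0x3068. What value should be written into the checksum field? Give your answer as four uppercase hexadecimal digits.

One's-complement addition (fold any carry out of bit 15 back into bit 0):
  0xC299 + 0xAB7D = 0x16E16 → wrap carry → 0x6E17
  0x6E17 + 0x1F97 = 0x08DAE
  0x8DAE + 0x7E19 = 0x10BC7 → wrap carry → 0x0BC8
  0x0BC8 + 0x9C3D = 0x0A805
  0xA805 + 0x3068 = 0x0D86D
One's-complement sum = 0xD86D.
Checksum = ~0xD86D & 0xFFFF = 0x2792.

2792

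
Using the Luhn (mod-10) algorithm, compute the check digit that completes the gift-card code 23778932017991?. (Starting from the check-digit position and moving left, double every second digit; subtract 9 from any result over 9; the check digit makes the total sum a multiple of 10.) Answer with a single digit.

7

Partial digits right→left: 1 9 9 7 1 0 2 3 9 8 7 7 3 2
Double every second digit counting from the check-digit position (so the 1st, 3rd, 5th, ... of the partial from the right).
  doubled (with −9 where >9): 2 9 2 4 9 5 6 → sum 37
  kept as-is: 9 7 0 3 8 7 2 → sum 36
Total = 37 + 36 = 73.
Check digit = (10 − (73 mod 10)) mod 10 = 7.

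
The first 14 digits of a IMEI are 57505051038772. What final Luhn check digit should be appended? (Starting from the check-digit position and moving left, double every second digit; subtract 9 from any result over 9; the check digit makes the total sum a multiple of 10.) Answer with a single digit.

3

Partial digits right→left: 2 7 7 8 3 0 1 5 0 5 0 5 7 5
Double every second digit counting from the check-digit position (so the 1st, 3rd, 5th, ... of the partial from the right).
  doubled (with −9 where >9): 4 5 6 2 0 0 5 → sum 22
  kept as-is: 7 8 0 5 5 5 5 → sum 35
Total = 22 + 35 = 57.
Check digit = (10 − (57 mod 10)) mod 10 = 3.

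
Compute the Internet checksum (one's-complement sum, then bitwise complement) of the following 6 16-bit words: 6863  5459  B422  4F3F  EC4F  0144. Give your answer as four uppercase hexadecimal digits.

524D

One's-complement addition (fold any carry out of bit 15 back into bit 0):
  0x6863 + 0x5459 = 0x0BCBC
  0xBCBC + 0xB422 = 0x170DE → wrap carry → 0x70DF
  0x70DF + 0x4F3F = 0x0C01E
  0xC01E + 0xEC4F = 0x1AC6D → wrap carry → 0xAC6E
  0xAC6E + 0x0144 = 0x0ADB2
One's-complement sum = 0xADB2.
Checksum = ~0xADB2 & 0xFFFF = 0x524D.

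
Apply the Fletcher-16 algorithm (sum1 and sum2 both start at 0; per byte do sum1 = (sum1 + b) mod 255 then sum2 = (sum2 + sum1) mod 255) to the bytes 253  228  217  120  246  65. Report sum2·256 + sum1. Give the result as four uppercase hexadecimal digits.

6C6D

Running sums (mod 255):
  after byte 0 (253): sum1=253, sum2=253
  after byte 1 (228): sum1=226, sum2=224
  after byte 2 (217): sum1=188, sum2=157
  after byte 3 (120): sum1=53, sum2=210
  after byte 4 (246): sum1=44, sum2=254
  after byte 5 (65): sum1=109, sum2=108
Checksum = sum2·256 + sum1 = 108·256 + 109 = 27757 = 0x6C6D.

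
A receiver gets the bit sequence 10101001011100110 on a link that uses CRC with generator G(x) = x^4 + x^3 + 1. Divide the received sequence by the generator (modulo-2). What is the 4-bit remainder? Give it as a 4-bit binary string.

Modulo-2 division of 10101001011100110 by 11001:
  pos 0: 10101 XOR 11001 = 01100
  pos 1: 11000 XOR 11001 = 00001
  pos 5: 10101 XOR 11001 = 01100
  pos 6: 11001 XOR 11001 = 00000
  pos 11: 10011 XOR 11001 = 01010
  pos 12: 10100 XOR 11001 = 01101
Remainder = 1101 (nonzero — an error is detected).

1101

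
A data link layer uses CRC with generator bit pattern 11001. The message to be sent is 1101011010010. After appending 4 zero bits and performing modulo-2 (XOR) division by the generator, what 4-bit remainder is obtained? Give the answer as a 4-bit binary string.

Append 4 zeros: 11010110100100000. Divide by 11001 (XOR where the leading bit is 1):
  pos 0: 11010 XOR 11001 = 00011
  pos 3: 11110 XOR 11001 = 00111
  pos 5: 11110 XOR 11001 = 00111
  pos 7: 11101 XOR 11001 = 00100
  pos 9: 10000 XOR 11001 = 01001
  pos 10: 10010 XOR 11001 = 01011
  pos 11: 10110 XOR 11001 = 01111
  pos 12: 11110 XOR 11001 = 00111
Remainder (last 4 bits) = 0111. This is the CRC / FCS.

0111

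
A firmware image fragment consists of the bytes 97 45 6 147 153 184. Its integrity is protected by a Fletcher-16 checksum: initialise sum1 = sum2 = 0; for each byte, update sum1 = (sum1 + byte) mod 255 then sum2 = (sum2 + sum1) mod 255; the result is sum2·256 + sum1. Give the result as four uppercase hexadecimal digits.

E87A

Running sums (mod 255):
  after byte 0 (97): sum1=97, sum2=97
  after byte 1 (45): sum1=142, sum2=239
  after byte 2 (6): sum1=148, sum2=132
  after byte 3 (147): sum1=40, sum2=172
  after byte 4 (153): sum1=193, sum2=110
  after byte 5 (184): sum1=122, sum2=232
Checksum = sum2·256 + sum1 = 232·256 + 122 = 59514 = 0xE87A.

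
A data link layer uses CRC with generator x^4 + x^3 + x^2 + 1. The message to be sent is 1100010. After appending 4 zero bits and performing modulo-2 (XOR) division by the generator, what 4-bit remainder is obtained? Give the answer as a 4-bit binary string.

1011

Append 4 zeros: 11000100000. Divide by 11101 (XOR where the leading bit is 1):
  pos 0: 11000 XOR 11101 = 00101
  pos 2: 10110 XOR 11101 = 01011
  pos 3: 10110 XOR 11101 = 01011
  pos 4: 10110 XOR 11101 = 01011
  pos 5: 10110 XOR 11101 = 01011
  pos 6: 10110 XOR 11101 = 01011
Remainder (last 4 bits) = 1011. This is the CRC / FCS.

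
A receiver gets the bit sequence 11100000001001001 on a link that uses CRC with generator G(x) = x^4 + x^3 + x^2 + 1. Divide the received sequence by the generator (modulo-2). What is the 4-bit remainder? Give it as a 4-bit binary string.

Modulo-2 division of 11100000001001001 by 11101:
  pos 0: 11100 XOR 11101 = 00001
  pos 4: 10000 XOR 11101 = 01101
  pos 5: 11010 XOR 11101 = 00111
  pos 7: 11110 XOR 11101 = 00011
  pos 10: 11010 XOR 11101 = 00111
  pos 12: 11101 XOR 11101 = 00000
Remainder = 0000 (zero — the frame passes the CRC check).

0000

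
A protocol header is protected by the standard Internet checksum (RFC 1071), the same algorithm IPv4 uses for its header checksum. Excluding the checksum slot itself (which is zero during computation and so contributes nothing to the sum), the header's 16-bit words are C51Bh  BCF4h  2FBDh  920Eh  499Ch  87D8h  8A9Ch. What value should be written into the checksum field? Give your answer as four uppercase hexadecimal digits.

One's-complement addition (fold any carry out of bit 15 back into bit 0):
  0xC51B + 0xBCF4 = 0x1820F → wrap carry → 0x8210
  0x8210 + 0x2FBD = 0x0B1CD
  0xB1CD + 0x920E = 0x143DB → wrap carry → 0x43DC
  0x43DC + 0x499C = 0x08D78
  0x8D78 + 0x87D8 = 0x11550 → wrap carry → 0x1551
  0x1551 + 0x8A9C = 0x09FED
One's-complement sum = 0x9FED.
Checksum = ~0x9FED & 0xFFFF = 0x6012.

6012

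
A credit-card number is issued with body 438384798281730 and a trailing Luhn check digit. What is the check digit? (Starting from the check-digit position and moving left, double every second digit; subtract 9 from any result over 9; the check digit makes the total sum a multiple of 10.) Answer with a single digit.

Partial digits right→left: 0 3 7 1 8 2 8 9 7 4 8 3 8 3 4
Double every second digit counting from the check-digit position (so the 1st, 3rd, 5th, ... of the partial from the right).
  doubled (with −9 where >9): 0 5 7 7 5 7 7 8 → sum 46
  kept as-is: 3 1 2 9 4 3 3 → sum 25
Total = 46 + 25 = 71.
Check digit = (10 − (71 mod 10)) mod 10 = 9.

9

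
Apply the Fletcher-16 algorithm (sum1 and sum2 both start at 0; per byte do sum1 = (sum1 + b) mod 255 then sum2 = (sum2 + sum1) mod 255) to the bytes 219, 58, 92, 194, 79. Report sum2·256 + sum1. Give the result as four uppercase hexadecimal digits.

Running sums (mod 255):
  after byte 0 (219): sum1=219, sum2=219
  after byte 1 (58): sum1=22, sum2=241
  after byte 2 (92): sum1=114, sum2=100
  after byte 3 (194): sum1=53, sum2=153
  after byte 4 (79): sum1=132, sum2=30
Checksum = sum2·256 + sum1 = 30·256 + 132 = 7812 = 0x1E84.

1E84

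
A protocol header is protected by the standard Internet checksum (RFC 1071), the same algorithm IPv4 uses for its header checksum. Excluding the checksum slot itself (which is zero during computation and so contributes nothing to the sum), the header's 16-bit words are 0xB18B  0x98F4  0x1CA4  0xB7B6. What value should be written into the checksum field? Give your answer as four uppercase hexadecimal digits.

E124

One's-complement addition (fold any carry out of bit 15 back into bit 0):
  0xB18B + 0x98F4 = 0x14A7F → wrap carry → 0x4A80
  0x4A80 + 0x1CA4 = 0x06724
  0x6724 + 0xB7B6 = 0x11EDA → wrap carry → 0x1EDB
One's-complement sum = 0x1EDB.
Checksum = ~0x1EDB & 0xFFFF = 0xE124.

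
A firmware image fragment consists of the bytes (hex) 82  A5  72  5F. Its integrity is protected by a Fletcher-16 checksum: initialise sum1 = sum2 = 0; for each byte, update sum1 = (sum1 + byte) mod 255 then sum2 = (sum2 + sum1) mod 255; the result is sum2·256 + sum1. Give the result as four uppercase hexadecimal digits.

3FF9

Running sums (mod 255):
  after byte 0 (82): sum1=130, sum2=130
  after byte 1 (A5): sum1=40, sum2=170
  after byte 2 (72): sum1=154, sum2=69
  after byte 3 (5F): sum1=249, sum2=63
Checksum = sum2·256 + sum1 = 63·256 + 249 = 16377 = 0x3FF9.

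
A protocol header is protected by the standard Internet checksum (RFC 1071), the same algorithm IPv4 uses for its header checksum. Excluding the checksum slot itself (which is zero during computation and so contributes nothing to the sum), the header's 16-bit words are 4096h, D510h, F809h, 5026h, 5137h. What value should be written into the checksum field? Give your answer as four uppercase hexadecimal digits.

One's-complement addition (fold any carry out of bit 15 back into bit 0):
  0x4096 + 0xD510 = 0x115A6 → wrap carry → 0x15A7
  0x15A7 + 0xF809 = 0x10DB0 → wrap carry → 0x0DB1
  0x0DB1 + 0x5026 = 0x05DD7
  0x5DD7 + 0x5137 = 0x0AF0E
One's-complement sum = 0xAF0E.
Checksum = ~0xAF0E & 0xFFFF = 0x50F1.

50F1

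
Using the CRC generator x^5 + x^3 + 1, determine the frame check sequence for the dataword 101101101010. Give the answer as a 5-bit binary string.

01110

Append 5 zeros: 10110110101000000. Divide by 101001 (XOR where the leading bit is 1):
  pos 0: 101101 XOR 101001 = 000100
  pos 3: 100101 XOR 101001 = 001100
  pos 5: 110001 XOR 101001 = 011000
  pos 6: 110000 XOR 101001 = 011001
  pos 7: 110010 XOR 101001 = 011011
  pos 8: 110110 XOR 101001 = 011111
  pos 9: 111110 XOR 101001 = 010111
  pos 10: 101110 XOR 101001 = 000111
Remainder (last 5 bits) = 01110. This is the CRC / FCS.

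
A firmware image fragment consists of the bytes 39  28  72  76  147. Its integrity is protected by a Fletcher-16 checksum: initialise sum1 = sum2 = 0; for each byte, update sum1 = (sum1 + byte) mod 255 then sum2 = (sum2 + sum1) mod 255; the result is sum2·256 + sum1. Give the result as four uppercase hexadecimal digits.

396B

Running sums (mod 255):
  after byte 0 (39): sum1=39, sum2=39
  after byte 1 (28): sum1=67, sum2=106
  after byte 2 (72): sum1=139, sum2=245
  after byte 3 (76): sum1=215, sum2=205
  after byte 4 (147): sum1=107, sum2=57
Checksum = sum2·256 + sum1 = 57·256 + 107 = 14699 = 0x396B.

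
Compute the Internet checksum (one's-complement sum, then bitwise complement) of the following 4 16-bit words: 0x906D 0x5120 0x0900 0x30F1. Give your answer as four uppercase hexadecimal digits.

One's-complement addition (fold any carry out of bit 15 back into bit 0):
  0x906D + 0x5120 = 0x0E18D
  0xE18D + 0x0900 = 0x0EA8D
  0xEA8D + 0x30F1 = 0x11B7E → wrap carry → 0x1B7F
One's-complement sum = 0x1B7F.
Checksum = ~0x1B7F & 0xFFFF = 0xE480.

E480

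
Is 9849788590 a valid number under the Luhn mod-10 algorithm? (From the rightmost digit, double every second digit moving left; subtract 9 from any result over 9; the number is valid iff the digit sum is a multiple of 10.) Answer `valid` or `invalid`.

invalid

From the right, keep odd positions and double even positions (subtract 9 from any doubled value over 9):
  doubled (positions 2,4,...): 9 7 5 8 9 → sum 38
  kept (positions 1,3,...): 0 5 8 9 8 → sum 30
Total = 68.
68 mod 10 = 8, so the number is invalid.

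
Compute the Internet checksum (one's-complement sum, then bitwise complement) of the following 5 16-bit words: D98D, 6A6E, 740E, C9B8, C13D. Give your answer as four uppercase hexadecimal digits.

BCFE

One's-complement addition (fold any carry out of bit 15 back into bit 0):
  0xD98D + 0x6A6E = 0x143FB → wrap carry → 0x43FC
  0x43FC + 0x740E = 0x0B80A
  0xB80A + 0xC9B8 = 0x181C2 → wrap carry → 0x81C3
  0x81C3 + 0xC13D = 0x14300 → wrap carry → 0x4301
One's-complement sum = 0x4301.
Checksum = ~0x4301 & 0xFFFF = 0xBCFE.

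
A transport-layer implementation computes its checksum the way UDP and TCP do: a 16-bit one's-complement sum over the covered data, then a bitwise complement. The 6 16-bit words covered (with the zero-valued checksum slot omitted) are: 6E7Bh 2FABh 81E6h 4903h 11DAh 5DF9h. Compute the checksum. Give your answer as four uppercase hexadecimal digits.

One's-complement addition (fold any carry out of bit 15 back into bit 0):
  0x6E7B + 0x2FAB = 0x09E26
  0x9E26 + 0x81E6 = 0x1200C → wrap carry → 0x200D
  0x200D + 0x4903 = 0x06910
  0x6910 + 0x11DA = 0x07AEA
  0x7AEA + 0x5DF9 = 0x0D8E3
One's-complement sum = 0xD8E3.
Checksum = ~0xD8E3 & 0xFFFF = 0x271C.

271C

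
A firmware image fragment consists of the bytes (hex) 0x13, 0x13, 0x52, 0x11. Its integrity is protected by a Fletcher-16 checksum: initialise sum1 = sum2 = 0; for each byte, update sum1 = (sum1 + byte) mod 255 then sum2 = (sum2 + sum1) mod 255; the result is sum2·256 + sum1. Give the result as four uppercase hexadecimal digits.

Running sums (mod 255):
  after byte 0 (0x13): sum1=19, sum2=19
  after byte 1 (0x13): sum1=38, sum2=57
  after byte 2 (0x52): sum1=120, sum2=177
  after byte 3 (0x11): sum1=137, sum2=59
Checksum = sum2·256 + sum1 = 59·256 + 137 = 15241 = 0x3B89.

3B89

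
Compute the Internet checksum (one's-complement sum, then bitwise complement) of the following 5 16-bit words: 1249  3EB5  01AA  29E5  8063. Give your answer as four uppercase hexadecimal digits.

One's-complement addition (fold any carry out of bit 15 back into bit 0):
  0x1249 + 0x3EB5 = 0x050FE
  0x50FE + 0x01AA = 0x052A8
  0x52A8 + 0x29E5 = 0x07C8D
  0x7C8D + 0x8063 = 0x0FCF0
One's-complement sum = 0xFCF0.
Checksum = ~0xFCF0 & 0xFFFF = 0x030F.

030F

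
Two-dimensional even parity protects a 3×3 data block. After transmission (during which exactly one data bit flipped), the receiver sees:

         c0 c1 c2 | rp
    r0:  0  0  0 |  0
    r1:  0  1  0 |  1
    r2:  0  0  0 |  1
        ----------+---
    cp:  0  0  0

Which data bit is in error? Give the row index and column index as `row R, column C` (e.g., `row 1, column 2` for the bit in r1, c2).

row 2, column 1

Recompute each row's even parity and compare to rp:
  r0: data parity 0, sent rp 0 → ok
  r1: data parity 1, sent rp 1 → ok
  r2: data parity 0, sent rp 1 → mismatch
Recompute each column's even parity and compare to cp:
  c0: data parity 0, sent cp 0 → ok
  c1: data parity 1, sent cp 0 → mismatch
  c2: data parity 0, sent cp 0 → ok
Exactly one row (r2) and one column (c1) fail → the flipped bit is at their intersection.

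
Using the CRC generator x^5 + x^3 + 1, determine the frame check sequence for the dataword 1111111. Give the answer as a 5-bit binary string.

01101

Append 5 zeros: 111111100000. Divide by 101001 (XOR where the leading bit is 1):
  pos 0: 111111 XOR 101001 = 010110
  pos 1: 101101 XOR 101001 = 000100
  pos 4: 100000 XOR 101001 = 001001
  pos 6: 100100 XOR 101001 = 001101
Remainder (last 5 bits) = 01101. This is the CRC / FCS.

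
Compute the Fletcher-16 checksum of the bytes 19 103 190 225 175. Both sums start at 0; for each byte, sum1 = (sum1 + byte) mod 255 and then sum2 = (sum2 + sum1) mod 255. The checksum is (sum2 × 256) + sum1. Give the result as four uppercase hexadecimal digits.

Running sums (mod 255):
  after byte 0 (19): sum1=19, sum2=19
  after byte 1 (103): sum1=122, sum2=141
  after byte 2 (190): sum1=57, sum2=198
  after byte 3 (225): sum1=27, sum2=225
  after byte 4 (175): sum1=202, sum2=172
Checksum = sum2·256 + sum1 = 172·256 + 202 = 44234 = 0xACCA.

ACCA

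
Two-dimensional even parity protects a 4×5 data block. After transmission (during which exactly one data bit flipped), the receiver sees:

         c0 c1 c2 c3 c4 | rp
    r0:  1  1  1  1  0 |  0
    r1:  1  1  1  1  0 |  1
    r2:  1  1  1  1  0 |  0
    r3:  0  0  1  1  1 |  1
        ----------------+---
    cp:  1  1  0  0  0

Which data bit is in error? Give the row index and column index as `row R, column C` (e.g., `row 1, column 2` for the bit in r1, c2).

Recompute each row's even parity and compare to rp:
  r0: data parity 0, sent rp 0 → ok
  r1: data parity 0, sent rp 1 → mismatch
  r2: data parity 0, sent rp 0 → ok
  r3: data parity 1, sent rp 1 → ok
Recompute each column's even parity and compare to cp:
  c0: data parity 1, sent cp 1 → ok
  c1: data parity 1, sent cp 1 → ok
  c2: data parity 0, sent cp 0 → ok
  c3: data parity 0, sent cp 0 → ok
  c4: data parity 1, sent cp 0 → mismatch
Exactly one row (r1) and one column (c4) fail → the flipped bit is at their intersection.

row 1, column 4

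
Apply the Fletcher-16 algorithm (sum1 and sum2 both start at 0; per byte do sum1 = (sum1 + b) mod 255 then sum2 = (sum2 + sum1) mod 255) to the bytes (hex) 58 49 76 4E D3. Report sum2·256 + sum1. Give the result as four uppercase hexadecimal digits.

B23A

Running sums (mod 255):
  after byte 0 (58): sum1=88, sum2=88
  after byte 1 (49): sum1=161, sum2=249
  after byte 2 (76): sum1=24, sum2=18
  after byte 3 (4E): sum1=102, sum2=120
  after byte 4 (D3): sum1=58, sum2=178
Checksum = sum2·256 + sum1 = 178·256 + 58 = 45626 = 0xB23A.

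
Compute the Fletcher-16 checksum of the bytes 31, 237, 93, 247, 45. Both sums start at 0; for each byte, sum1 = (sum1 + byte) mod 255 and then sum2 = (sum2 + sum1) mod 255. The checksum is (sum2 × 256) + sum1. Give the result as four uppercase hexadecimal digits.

Running sums (mod 255):
  after byte 0 (31): sum1=31, sum2=31
  after byte 1 (237): sum1=13, sum2=44
  after byte 2 (93): sum1=106, sum2=150
  after byte 3 (247): sum1=98, sum2=248
  after byte 4 (45): sum1=143, sum2=136
Checksum = sum2·256 + sum1 = 136·256 + 143 = 34959 = 0x888F.

888F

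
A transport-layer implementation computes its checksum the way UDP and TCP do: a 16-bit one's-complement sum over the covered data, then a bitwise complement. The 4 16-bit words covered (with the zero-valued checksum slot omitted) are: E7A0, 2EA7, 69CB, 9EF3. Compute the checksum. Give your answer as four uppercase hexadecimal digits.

E0F8

One's-complement addition (fold any carry out of bit 15 back into bit 0):
  0xE7A0 + 0x2EA7 = 0x11647 → wrap carry → 0x1648
  0x1648 + 0x69CB = 0x08013
  0x8013 + 0x9EF3 = 0x11F06 → wrap carry → 0x1F07
One's-complement sum = 0x1F07.
Checksum = ~0x1F07 & 0xFFFF = 0xE0F8.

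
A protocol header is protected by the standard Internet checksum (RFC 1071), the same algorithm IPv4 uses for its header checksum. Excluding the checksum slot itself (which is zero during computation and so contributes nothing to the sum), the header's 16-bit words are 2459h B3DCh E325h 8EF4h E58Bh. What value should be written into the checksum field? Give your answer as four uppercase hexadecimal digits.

D023

One's-complement addition (fold any carry out of bit 15 back into bit 0):
  0x2459 + 0xB3DC = 0x0D835
  0xD835 + 0xE325 = 0x1BB5A → wrap carry → 0xBB5B
  0xBB5B + 0x8EF4 = 0x14A4F → wrap carry → 0x4A50
  0x4A50 + 0xE58B = 0x12FDB → wrap carry → 0x2FDC
One's-complement sum = 0x2FDC.
Checksum = ~0x2FDC & 0xFFFF = 0xD023.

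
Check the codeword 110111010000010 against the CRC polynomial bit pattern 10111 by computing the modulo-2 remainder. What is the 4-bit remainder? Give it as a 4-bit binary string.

Modulo-2 division of 110111010000010 by 10111:
  pos 0: 11011 XOR 10111 = 01100
  pos 1: 11001 XOR 10111 = 01110
  pos 2: 11100 XOR 10111 = 01011
  pos 3: 10111 XOR 10111 = 00000
Remainder = 0010 (nonzero — an error is detected).

0010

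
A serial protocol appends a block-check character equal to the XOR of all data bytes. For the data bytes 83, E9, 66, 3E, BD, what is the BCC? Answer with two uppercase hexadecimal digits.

8F

XOR the bytes together:
  start with 0x83
  0x83 ⊕ 0xE9 = 0x6A
  0x6A ⊕ 0x66 = 0x0C
  0x0C ⊕ 0x3E = 0x32
  0x32 ⊕ 0xBD = 0x8F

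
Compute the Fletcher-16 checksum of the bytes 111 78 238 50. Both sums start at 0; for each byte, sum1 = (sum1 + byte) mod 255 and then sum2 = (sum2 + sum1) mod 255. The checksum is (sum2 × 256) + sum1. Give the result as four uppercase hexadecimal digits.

Running sums (mod 255):
  after byte 0 (111): sum1=111, sum2=111
  after byte 1 (78): sum1=189, sum2=45
  after byte 2 (238): sum1=172, sum2=217
  after byte 3 (50): sum1=222, sum2=184
Checksum = sum2·256 + sum1 = 184·256 + 222 = 47326 = 0xB8DE.

B8DE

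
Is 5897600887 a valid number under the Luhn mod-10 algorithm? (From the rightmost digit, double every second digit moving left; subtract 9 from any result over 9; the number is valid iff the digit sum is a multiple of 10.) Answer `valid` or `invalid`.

From the right, keep odd positions and double even positions (subtract 9 from any doubled value over 9):
  doubled (positions 2,4,...): 7 0 3 9 1 → sum 20
  kept (positions 1,3,...): 7 8 0 7 8 → sum 30
Total = 50.
50 mod 10 = 0, so the number is valid.

valid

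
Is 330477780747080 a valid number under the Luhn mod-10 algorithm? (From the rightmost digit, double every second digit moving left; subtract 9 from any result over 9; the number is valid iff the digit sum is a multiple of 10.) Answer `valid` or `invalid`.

From the right, keep odd positions and double even positions (subtract 9 from any doubled value over 9):
  doubled (positions 2,4,...): 7 5 5 7 5 8 6 → sum 43
  kept (positions 1,3,...): 0 0 4 0 7 7 0 3 → sum 21
Total = 64.
64 mod 10 = 4, so the number is invalid.

invalid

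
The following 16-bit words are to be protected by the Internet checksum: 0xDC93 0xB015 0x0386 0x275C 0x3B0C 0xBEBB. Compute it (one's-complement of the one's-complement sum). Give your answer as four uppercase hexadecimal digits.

4EAC

One's-complement addition (fold any carry out of bit 15 back into bit 0):
  0xDC93 + 0xB015 = 0x18CA8 → wrap carry → 0x8CA9
  0x8CA9 + 0x0386 = 0x0902F
  0x902F + 0x275C = 0x0B78B
  0xB78B + 0x3B0C = 0x0F297
  0xF297 + 0xBEBB = 0x1B152 → wrap carry → 0xB153
One's-complement sum = 0xB153.
Checksum = ~0xB153 & 0xFFFF = 0x4EAC.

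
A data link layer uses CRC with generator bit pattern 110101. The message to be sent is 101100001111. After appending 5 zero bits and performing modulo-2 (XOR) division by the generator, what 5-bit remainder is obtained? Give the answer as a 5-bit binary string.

Append 5 zeros: 10110000111100000. Divide by 110101 (XOR where the leading bit is 1):
  pos 0: 101100 XOR 110101 = 011001
  pos 1: 110010 XOR 110101 = 000111
  pos 4: 111011 XOR 110101 = 001110
  pos 6: 111011 XOR 110101 = 001110
  pos 8: 111000 XOR 110101 = 001101
  pos 10: 110100 XOR 110101 = 000001
Remainder (last 5 bits) = 00010. This is the CRC / FCS.

00010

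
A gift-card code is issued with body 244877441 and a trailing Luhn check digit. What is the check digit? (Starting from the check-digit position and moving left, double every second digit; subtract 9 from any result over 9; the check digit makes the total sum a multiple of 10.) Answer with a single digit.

Partial digits right→left: 1 4 4 7 7 8 4 4 2
Double every second digit counting from the check-digit position (so the 1st, 3rd, 5th, ... of the partial from the right).
  doubled (with −9 where >9): 2 8 5 8 4 → sum 27
  kept as-is: 4 7 8 4 → sum 23
Total = 27 + 23 = 50.
Check digit = (10 − (50 mod 10)) mod 10 = 0.

0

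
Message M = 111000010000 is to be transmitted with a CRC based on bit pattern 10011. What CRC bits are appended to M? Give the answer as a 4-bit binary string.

0000

Append 4 zeros: 1110000100000000. Divide by 10011 (XOR where the leading bit is 1):
  pos 0: 11100 XOR 10011 = 01111
  pos 1: 11110 XOR 10011 = 01101
  pos 2: 11010 XOR 10011 = 01001
  pos 3: 10011 XOR 10011 = 00000
Remainder (last 4 bits) = 0000. This is the CRC / FCS.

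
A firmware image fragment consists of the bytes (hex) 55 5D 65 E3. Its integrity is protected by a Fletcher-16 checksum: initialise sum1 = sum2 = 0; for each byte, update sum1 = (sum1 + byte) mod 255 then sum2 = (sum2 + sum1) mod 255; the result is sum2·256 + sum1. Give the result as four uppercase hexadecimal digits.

1CFB

Running sums (mod 255):
  after byte 0 (55): sum1=85, sum2=85
  after byte 1 (5D): sum1=178, sum2=8
  after byte 2 (65): sum1=24, sum2=32
  after byte 3 (E3): sum1=251, sum2=28
Checksum = sum2·256 + sum1 = 28·256 + 251 = 7419 = 0x1CFB.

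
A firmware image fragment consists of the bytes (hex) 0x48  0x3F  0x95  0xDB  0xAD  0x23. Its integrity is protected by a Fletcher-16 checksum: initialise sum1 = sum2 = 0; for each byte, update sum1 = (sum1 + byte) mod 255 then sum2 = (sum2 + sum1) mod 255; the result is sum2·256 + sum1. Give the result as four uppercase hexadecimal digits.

56C9

Running sums (mod 255):
  after byte 0 (0x48): sum1=72, sum2=72
  after byte 1 (0x3F): sum1=135, sum2=207
  after byte 2 (0x95): sum1=29, sum2=236
  after byte 3 (0xDB): sum1=248, sum2=229
  after byte 4 (0xAD): sum1=166, sum2=140
  after byte 5 (0x23): sum1=201, sum2=86
Checksum = sum2·256 + sum1 = 86·256 + 201 = 22217 = 0x56C9.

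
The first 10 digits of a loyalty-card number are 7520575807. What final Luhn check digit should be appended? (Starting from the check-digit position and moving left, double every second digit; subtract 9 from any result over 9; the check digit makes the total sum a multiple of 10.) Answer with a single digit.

3

Partial digits right→left: 7 0 8 5 7 5 0 2 5 7
Double every second digit counting from the check-digit position (so the 1st, 3rd, 5th, ... of the partial from the right).
  doubled (with −9 where >9): 5 7 5 0 1 → sum 18
  kept as-is: 0 5 5 2 7 → sum 19
Total = 18 + 19 = 37.
Check digit = (10 − (37 mod 10)) mod 10 = 3.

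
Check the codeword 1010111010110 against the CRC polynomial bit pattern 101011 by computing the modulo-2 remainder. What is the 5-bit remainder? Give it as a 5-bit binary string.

00000

Modulo-2 division of 1010111010110 by 101011:
  pos 0: 101011 XOR 101011 = 000000
  pos 6: 101011 XOR 101011 = 000000
Remainder = 00000 (zero — the frame passes the CRC check).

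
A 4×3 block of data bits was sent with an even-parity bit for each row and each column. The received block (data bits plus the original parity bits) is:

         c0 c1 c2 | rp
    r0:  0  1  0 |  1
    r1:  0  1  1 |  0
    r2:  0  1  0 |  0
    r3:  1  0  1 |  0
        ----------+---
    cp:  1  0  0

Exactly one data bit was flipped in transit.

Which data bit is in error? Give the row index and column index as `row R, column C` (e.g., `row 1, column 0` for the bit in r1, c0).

Recompute each row's even parity and compare to rp:
  r0: data parity 1, sent rp 1 → ok
  r1: data parity 0, sent rp 0 → ok
  r2: data parity 1, sent rp 0 → mismatch
  r3: data parity 0, sent rp 0 → ok
Recompute each column's even parity and compare to cp:
  c0: data parity 1, sent cp 1 → ok
  c1: data parity 1, sent cp 0 → mismatch
  c2: data parity 0, sent cp 0 → ok
Exactly one row (r2) and one column (c1) fail → the flipped bit is at their intersection.

row 2, column 1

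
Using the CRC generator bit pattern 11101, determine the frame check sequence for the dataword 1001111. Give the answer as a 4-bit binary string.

Append 4 zeros: 10011110000. Divide by 11101 (XOR where the leading bit is 1):
  pos 0: 10011 XOR 11101 = 01110
  pos 1: 11101 XOR 11101 = 00000
  pos 6: 10000 XOR 11101 = 01101
Remainder (last 4 bits) = 1101. This is the CRC / FCS.

1101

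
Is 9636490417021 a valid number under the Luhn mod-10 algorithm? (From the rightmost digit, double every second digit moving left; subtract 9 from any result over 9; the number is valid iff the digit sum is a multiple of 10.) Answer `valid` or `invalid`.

valid

From the right, keep odd positions and double even positions (subtract 9 from any doubled value over 9):
  doubled (positions 2,4,...): 4 5 8 9 3 3 → sum 32
  kept (positions 1,3,...): 1 0 1 0 4 3 9 → sum 18
Total = 50.
50 mod 10 = 0, so the number is valid.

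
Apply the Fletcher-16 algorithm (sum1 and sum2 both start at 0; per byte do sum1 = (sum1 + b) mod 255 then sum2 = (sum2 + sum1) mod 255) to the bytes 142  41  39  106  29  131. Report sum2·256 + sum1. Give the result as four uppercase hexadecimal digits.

Running sums (mod 255):
  after byte 0 (142): sum1=142, sum2=142
  after byte 1 (41): sum1=183, sum2=70
  after byte 2 (39): sum1=222, sum2=37
  after byte 3 (106): sum1=73, sum2=110
  after byte 4 (29): sum1=102, sum2=212
  after byte 5 (131): sum1=233, sum2=190
Checksum = sum2·256 + sum1 = 190·256 + 233 = 48873 = 0xBEE9.

BEE9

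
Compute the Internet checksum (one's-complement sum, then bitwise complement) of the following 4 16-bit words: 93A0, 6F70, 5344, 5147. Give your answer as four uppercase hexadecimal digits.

One's-complement addition (fold any carry out of bit 15 back into bit 0):
  0x93A0 + 0x6F70 = 0x10310 → wrap carry → 0x0311
  0x0311 + 0x5344 = 0x05655
  0x5655 + 0x5147 = 0x0A79C
One's-complement sum = 0xA79C.
Checksum = ~0xA79C & 0xFFFF = 0x5863.

5863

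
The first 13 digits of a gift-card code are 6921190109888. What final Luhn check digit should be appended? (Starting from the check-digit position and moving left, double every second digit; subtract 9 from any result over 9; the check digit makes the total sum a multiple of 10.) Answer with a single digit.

0

Partial digits right→left: 8 8 8 9 0 1 0 9 1 1 2 9 6
Double every second digit counting from the check-digit position (so the 1st, 3rd, 5th, ... of the partial from the right).
  doubled (with −9 where >9): 7 7 0 0 2 4 3 → sum 23
  kept as-is: 8 9 1 9 1 9 → sum 37
Total = 23 + 37 = 60.
Check digit = (10 − (60 mod 10)) mod 10 = 0.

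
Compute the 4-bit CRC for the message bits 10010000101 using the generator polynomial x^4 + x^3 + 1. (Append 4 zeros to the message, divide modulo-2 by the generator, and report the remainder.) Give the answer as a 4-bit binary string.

0111

Append 4 zeros: 100100001010000. Divide by 11001 (XOR where the leading bit is 1):
  pos 0: 10010 XOR 11001 = 01011
  pos 1: 10110 XOR 11001 = 01111
  pos 2: 11110 XOR 11001 = 00111
  pos 4: 11101 XOR 11001 = 00100
  pos 6: 10001 XOR 11001 = 01000
  pos 7: 10000 XOR 11001 = 01001
  pos 8: 10010 XOR 11001 = 01011
  pos 9: 10110 XOR 11001 = 01111
  pos 10: 11110 XOR 11001 = 00111
Remainder (last 4 bits) = 0111. This is the CRC / FCS.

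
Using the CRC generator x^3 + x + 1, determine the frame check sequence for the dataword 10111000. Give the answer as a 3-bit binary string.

Append 3 zeros: 10111000000. Divide by 1011 (XOR where the leading bit is 1):
  pos 0: 1011 XOR 1011 = 0000
  pos 4: 1000 XOR 1011 = 0011
  pos 6: 1100 XOR 1011 = 0111
  pos 7: 1110 XOR 1011 = 0101
Remainder (last 3 bits) = 101. This is the CRC / FCS.

101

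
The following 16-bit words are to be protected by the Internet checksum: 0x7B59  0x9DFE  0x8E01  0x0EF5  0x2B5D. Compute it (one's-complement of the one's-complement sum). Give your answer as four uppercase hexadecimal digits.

One's-complement addition (fold any carry out of bit 15 back into bit 0):
  0x7B59 + 0x9DFE = 0x11957 → wrap carry → 0x1958
  0x1958 + 0x8E01 = 0x0A759
  0xA759 + 0x0EF5 = 0x0B64E
  0xB64E + 0x2B5D = 0x0E1AB
One's-complement sum = 0xE1AB.
Checksum = ~0xE1AB & 0xFFFF = 0x1E54.

1E54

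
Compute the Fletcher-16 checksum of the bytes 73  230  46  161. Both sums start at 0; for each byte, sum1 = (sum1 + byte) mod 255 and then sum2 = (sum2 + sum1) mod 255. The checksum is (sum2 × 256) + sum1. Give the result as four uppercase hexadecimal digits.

D700

Running sums (mod 255):
  after byte 0 (73): sum1=73, sum2=73
  after byte 1 (230): sum1=48, sum2=121
  after byte 2 (46): sum1=94, sum2=215
  after byte 3 (161): sum1=0, sum2=215
Checksum = sum2·256 + sum1 = 215·256 + 0 = 55040 = 0xD700.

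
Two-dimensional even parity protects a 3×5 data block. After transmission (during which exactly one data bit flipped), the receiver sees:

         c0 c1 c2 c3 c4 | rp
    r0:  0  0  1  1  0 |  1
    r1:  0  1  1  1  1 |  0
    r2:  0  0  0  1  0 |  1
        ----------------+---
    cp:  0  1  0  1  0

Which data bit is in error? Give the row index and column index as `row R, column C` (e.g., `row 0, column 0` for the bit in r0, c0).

row 0, column 4

Recompute each row's even parity and compare to rp:
  r0: data parity 0, sent rp 1 → mismatch
  r1: data parity 0, sent rp 0 → ok
  r2: data parity 1, sent rp 1 → ok
Recompute each column's even parity and compare to cp:
  c0: data parity 0, sent cp 0 → ok
  c1: data parity 1, sent cp 1 → ok
  c2: data parity 0, sent cp 0 → ok
  c3: data parity 1, sent cp 1 → ok
  c4: data parity 1, sent cp 0 → mismatch
Exactly one row (r0) and one column (c4) fail → the flipped bit is at their intersection.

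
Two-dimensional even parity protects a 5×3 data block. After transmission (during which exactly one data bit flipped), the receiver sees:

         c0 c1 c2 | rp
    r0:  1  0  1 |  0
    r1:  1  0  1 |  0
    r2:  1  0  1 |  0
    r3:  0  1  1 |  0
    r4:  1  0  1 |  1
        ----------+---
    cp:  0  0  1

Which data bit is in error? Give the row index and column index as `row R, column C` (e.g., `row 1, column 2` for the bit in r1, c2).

row 4, column 1

Recompute each row's even parity and compare to rp:
  r0: data parity 0, sent rp 0 → ok
  r1: data parity 0, sent rp 0 → ok
  r2: data parity 0, sent rp 0 → ok
  r3: data parity 0, sent rp 0 → ok
  r4: data parity 0, sent rp 1 → mismatch
Recompute each column's even parity and compare to cp:
  c0: data parity 0, sent cp 0 → ok
  c1: data parity 1, sent cp 0 → mismatch
  c2: data parity 1, sent cp 1 → ok
Exactly one row (r4) and one column (c1) fail → the flipped bit is at their intersection.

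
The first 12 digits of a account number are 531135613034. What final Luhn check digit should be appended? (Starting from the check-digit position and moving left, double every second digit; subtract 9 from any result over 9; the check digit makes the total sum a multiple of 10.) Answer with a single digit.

0

Partial digits right→left: 4 3 0 3 1 6 5 3 1 1 3 5
Double every second digit counting from the check-digit position (so the 1st, 3rd, 5th, ... of the partial from the right).
  doubled (with −9 where >9): 8 0 2 1 2 6 → sum 19
  kept as-is: 3 3 6 3 1 5 → sum 21
Total = 19 + 21 = 40.
Check digit = (10 − (40 mod 10)) mod 10 = 0.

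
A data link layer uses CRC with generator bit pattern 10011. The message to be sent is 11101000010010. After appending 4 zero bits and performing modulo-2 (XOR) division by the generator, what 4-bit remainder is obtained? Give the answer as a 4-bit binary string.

1001

Append 4 zeros: 111010000100100000. Divide by 10011 (XOR where the leading bit is 1):
  pos 0: 11101 XOR 10011 = 01110
  pos 1: 11100 XOR 10011 = 01111
  pos 2: 11110 XOR 10011 = 01101
  pos 3: 11010 XOR 10011 = 01001
  pos 4: 10010 XOR 10011 = 00001
  pos 8: 11001 XOR 10011 = 01010
  pos 9: 10100 XOR 10011 = 00111
  pos 11: 11100 XOR 10011 = 01111
  pos 12: 11110 XOR 10011 = 01101
  pos 13: 11010 XOR 10011 = 01001
Remainder (last 4 bits) = 1001. This is the CRC / FCS.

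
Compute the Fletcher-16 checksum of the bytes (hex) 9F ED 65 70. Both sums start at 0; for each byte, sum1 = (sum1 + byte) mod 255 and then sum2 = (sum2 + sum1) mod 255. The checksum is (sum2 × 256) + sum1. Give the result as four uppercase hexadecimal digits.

Running sums (mod 255):
  after byte 0 (9F): sum1=159, sum2=159
  after byte 1 (ED): sum1=141, sum2=45
  after byte 2 (65): sum1=242, sum2=32
  after byte 3 (70): sum1=99, sum2=131
Checksum = sum2·256 + sum1 = 131·256 + 99 = 33635 = 0x8363.

8363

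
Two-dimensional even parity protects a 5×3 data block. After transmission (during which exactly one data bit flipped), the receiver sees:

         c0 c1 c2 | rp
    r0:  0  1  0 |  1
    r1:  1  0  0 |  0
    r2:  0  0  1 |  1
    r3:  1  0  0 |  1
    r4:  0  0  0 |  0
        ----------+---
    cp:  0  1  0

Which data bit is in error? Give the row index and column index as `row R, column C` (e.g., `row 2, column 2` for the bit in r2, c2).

row 1, column 2

Recompute each row's even parity and compare to rp:
  r0: data parity 1, sent rp 1 → ok
  r1: data parity 1, sent rp 0 → mismatch
  r2: data parity 1, sent rp 1 → ok
  r3: data parity 1, sent rp 1 → ok
  r4: data parity 0, sent rp 0 → ok
Recompute each column's even parity and compare to cp:
  c0: data parity 0, sent cp 0 → ok
  c1: data parity 1, sent cp 1 → ok
  c2: data parity 1, sent cp 0 → mismatch
Exactly one row (r1) and one column (c2) fail → the flipped bit is at their intersection.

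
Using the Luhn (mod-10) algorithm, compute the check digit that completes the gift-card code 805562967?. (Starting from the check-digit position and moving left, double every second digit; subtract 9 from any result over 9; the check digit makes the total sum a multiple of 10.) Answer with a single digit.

Partial digits right→left: 7 6 9 2 6 5 5 0 8
Double every second digit counting from the check-digit position (so the 1st, 3rd, 5th, ... of the partial from the right).
  doubled (with −9 where >9): 5 9 3 1 7 → sum 25
  kept as-is: 6 2 5 0 → sum 13
Total = 25 + 13 = 38.
Check digit = (10 − (38 mod 10)) mod 10 = 2.

2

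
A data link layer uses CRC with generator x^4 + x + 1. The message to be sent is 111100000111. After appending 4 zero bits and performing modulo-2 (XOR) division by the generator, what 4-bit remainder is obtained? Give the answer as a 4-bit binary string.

0011

Append 4 zeros: 1111000001110000. Divide by 10011 (XOR where the leading bit is 1):
  pos 0: 11110 XOR 10011 = 01101
  pos 1: 11010 XOR 10011 = 01001
  pos 2: 10010 XOR 10011 = 00001
  pos 6: 10011 XOR 10011 = 00000
  pos 11: 10000 XOR 10011 = 00011
Remainder (last 4 bits) = 0011. This is the CRC / FCS.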